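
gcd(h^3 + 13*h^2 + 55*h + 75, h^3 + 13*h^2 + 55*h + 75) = h^3 + 13*h^2 + 55*h + 75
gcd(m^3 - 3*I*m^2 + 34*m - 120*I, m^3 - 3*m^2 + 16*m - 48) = m - 4*I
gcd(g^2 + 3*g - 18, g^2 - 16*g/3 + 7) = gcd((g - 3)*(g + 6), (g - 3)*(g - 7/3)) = g - 3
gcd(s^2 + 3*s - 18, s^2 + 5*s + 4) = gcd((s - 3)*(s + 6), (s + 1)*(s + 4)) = 1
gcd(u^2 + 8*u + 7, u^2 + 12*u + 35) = u + 7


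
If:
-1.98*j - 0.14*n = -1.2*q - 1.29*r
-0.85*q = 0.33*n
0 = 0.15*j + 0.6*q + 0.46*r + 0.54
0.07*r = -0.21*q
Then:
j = -0.66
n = -1.46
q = 0.57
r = -1.70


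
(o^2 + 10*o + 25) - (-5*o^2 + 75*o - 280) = 6*o^2 - 65*o + 305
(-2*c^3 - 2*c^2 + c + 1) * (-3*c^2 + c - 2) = 6*c^5 + 4*c^4 - c^3 + 2*c^2 - c - 2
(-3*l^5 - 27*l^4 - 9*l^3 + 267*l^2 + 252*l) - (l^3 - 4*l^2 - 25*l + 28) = -3*l^5 - 27*l^4 - 10*l^3 + 271*l^2 + 277*l - 28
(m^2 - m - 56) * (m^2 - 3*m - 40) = m^4 - 4*m^3 - 93*m^2 + 208*m + 2240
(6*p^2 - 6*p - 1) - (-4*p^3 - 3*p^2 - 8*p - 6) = 4*p^3 + 9*p^2 + 2*p + 5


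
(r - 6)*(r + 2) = r^2 - 4*r - 12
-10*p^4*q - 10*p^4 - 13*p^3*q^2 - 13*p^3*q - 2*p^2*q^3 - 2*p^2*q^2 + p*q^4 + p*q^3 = (-5*p + q)*(p + q)*(2*p + q)*(p*q + p)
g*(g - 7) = g^2 - 7*g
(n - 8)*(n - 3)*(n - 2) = n^3 - 13*n^2 + 46*n - 48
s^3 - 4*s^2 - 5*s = s*(s - 5)*(s + 1)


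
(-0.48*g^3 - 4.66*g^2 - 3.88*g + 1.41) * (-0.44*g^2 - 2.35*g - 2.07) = 0.2112*g^5 + 3.1784*g^4 + 13.6518*g^3 + 18.1438*g^2 + 4.7181*g - 2.9187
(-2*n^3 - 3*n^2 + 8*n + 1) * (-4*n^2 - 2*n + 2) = 8*n^5 + 16*n^4 - 30*n^3 - 26*n^2 + 14*n + 2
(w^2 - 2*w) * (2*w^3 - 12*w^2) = 2*w^5 - 16*w^4 + 24*w^3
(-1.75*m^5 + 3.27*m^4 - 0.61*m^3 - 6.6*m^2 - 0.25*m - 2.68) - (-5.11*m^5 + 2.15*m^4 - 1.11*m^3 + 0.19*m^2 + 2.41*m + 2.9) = 3.36*m^5 + 1.12*m^4 + 0.5*m^3 - 6.79*m^2 - 2.66*m - 5.58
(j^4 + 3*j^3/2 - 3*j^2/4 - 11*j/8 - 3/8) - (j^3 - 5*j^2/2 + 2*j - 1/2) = j^4 + j^3/2 + 7*j^2/4 - 27*j/8 + 1/8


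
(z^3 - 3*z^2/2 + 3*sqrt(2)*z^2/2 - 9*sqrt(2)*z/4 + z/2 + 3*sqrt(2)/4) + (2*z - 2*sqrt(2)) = z^3 - 3*z^2/2 + 3*sqrt(2)*z^2/2 - 9*sqrt(2)*z/4 + 5*z/2 - 5*sqrt(2)/4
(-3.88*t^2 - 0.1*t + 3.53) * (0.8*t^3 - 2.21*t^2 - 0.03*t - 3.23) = -3.104*t^5 + 8.4948*t^4 + 3.1614*t^3 + 4.7341*t^2 + 0.2171*t - 11.4019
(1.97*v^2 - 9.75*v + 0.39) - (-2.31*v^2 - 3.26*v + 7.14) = 4.28*v^2 - 6.49*v - 6.75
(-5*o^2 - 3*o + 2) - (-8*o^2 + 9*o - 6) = 3*o^2 - 12*o + 8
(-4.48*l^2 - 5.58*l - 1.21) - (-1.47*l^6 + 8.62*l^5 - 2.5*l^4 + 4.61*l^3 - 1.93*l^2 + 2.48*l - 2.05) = 1.47*l^6 - 8.62*l^5 + 2.5*l^4 - 4.61*l^3 - 2.55*l^2 - 8.06*l + 0.84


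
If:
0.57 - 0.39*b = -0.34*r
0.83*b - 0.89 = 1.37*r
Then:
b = 1.90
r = 0.50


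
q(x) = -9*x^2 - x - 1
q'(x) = -18*x - 1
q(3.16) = -94.03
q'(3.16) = -57.88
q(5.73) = -302.23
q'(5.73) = -104.14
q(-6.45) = -368.97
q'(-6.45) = 115.10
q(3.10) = -90.59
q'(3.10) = -56.80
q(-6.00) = -319.00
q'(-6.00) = 107.00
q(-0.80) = -5.96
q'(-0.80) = 13.40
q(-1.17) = -12.15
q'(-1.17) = 20.06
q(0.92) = -9.54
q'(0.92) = -17.56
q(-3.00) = -79.00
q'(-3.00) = 53.00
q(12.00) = -1309.00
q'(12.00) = -217.00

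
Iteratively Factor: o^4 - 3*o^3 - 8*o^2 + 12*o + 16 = (o - 4)*(o^3 + o^2 - 4*o - 4) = (o - 4)*(o + 1)*(o^2 - 4) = (o - 4)*(o - 2)*(o + 1)*(o + 2)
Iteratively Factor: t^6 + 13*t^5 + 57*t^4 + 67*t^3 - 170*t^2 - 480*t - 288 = (t - 2)*(t^5 + 15*t^4 + 87*t^3 + 241*t^2 + 312*t + 144) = (t - 2)*(t + 4)*(t^4 + 11*t^3 + 43*t^2 + 69*t + 36) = (t - 2)*(t + 4)^2*(t^3 + 7*t^2 + 15*t + 9) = (t - 2)*(t + 1)*(t + 4)^2*(t^2 + 6*t + 9) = (t - 2)*(t + 1)*(t + 3)*(t + 4)^2*(t + 3)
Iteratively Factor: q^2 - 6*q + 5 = (q - 1)*(q - 5)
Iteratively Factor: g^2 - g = (g - 1)*(g)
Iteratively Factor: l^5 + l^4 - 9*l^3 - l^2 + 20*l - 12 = (l + 2)*(l^4 - l^3 - 7*l^2 + 13*l - 6) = (l + 2)*(l + 3)*(l^3 - 4*l^2 + 5*l - 2) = (l - 2)*(l + 2)*(l + 3)*(l^2 - 2*l + 1) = (l - 2)*(l - 1)*(l + 2)*(l + 3)*(l - 1)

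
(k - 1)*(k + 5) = k^2 + 4*k - 5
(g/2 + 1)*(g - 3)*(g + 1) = g^3/2 - 7*g/2 - 3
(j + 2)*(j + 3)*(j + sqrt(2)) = j^3 + sqrt(2)*j^2 + 5*j^2 + 6*j + 5*sqrt(2)*j + 6*sqrt(2)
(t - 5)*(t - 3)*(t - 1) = t^3 - 9*t^2 + 23*t - 15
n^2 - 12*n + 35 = (n - 7)*(n - 5)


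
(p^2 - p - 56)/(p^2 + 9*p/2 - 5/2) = 2*(p^2 - p - 56)/(2*p^2 + 9*p - 5)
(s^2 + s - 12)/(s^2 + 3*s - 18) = (s + 4)/(s + 6)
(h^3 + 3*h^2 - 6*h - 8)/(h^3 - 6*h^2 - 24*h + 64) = (h + 1)/(h - 8)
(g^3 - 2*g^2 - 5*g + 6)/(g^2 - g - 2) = (-g^3 + 2*g^2 + 5*g - 6)/(-g^2 + g + 2)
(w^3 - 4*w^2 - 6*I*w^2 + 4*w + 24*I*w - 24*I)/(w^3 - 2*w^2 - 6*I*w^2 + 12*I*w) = (w - 2)/w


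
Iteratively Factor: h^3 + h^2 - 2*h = (h - 1)*(h^2 + 2*h) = h*(h - 1)*(h + 2)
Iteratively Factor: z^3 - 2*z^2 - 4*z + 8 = (z + 2)*(z^2 - 4*z + 4) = (z - 2)*(z + 2)*(z - 2)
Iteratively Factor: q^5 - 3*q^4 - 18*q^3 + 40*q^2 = (q - 2)*(q^4 - q^3 - 20*q^2) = q*(q - 2)*(q^3 - q^2 - 20*q) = q^2*(q - 2)*(q^2 - q - 20) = q^2*(q - 2)*(q + 4)*(q - 5)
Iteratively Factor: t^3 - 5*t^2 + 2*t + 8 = (t - 4)*(t^2 - t - 2) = (t - 4)*(t + 1)*(t - 2)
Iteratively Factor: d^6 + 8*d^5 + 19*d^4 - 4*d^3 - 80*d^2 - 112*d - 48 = (d + 2)*(d^5 + 6*d^4 + 7*d^3 - 18*d^2 - 44*d - 24) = (d + 2)^2*(d^4 + 4*d^3 - d^2 - 16*d - 12) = (d + 1)*(d + 2)^2*(d^3 + 3*d^2 - 4*d - 12) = (d + 1)*(d + 2)^2*(d + 3)*(d^2 - 4) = (d - 2)*(d + 1)*(d + 2)^2*(d + 3)*(d + 2)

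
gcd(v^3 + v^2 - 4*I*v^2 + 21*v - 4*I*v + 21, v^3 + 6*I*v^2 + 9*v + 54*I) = v + 3*I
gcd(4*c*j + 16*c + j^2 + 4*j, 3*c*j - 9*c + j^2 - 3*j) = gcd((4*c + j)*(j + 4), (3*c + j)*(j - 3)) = 1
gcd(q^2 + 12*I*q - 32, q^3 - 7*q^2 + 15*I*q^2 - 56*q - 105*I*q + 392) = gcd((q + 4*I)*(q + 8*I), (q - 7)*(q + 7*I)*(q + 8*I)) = q + 8*I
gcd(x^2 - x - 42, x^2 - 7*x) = x - 7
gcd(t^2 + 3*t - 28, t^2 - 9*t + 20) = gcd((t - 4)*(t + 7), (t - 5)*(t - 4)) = t - 4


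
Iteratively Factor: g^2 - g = (g - 1)*(g)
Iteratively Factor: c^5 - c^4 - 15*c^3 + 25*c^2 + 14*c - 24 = (c - 1)*(c^4 - 15*c^2 + 10*c + 24) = (c - 3)*(c - 1)*(c^3 + 3*c^2 - 6*c - 8) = (c - 3)*(c - 1)*(c + 4)*(c^2 - c - 2) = (c - 3)*(c - 1)*(c + 1)*(c + 4)*(c - 2)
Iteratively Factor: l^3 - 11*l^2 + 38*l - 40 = (l - 2)*(l^2 - 9*l + 20) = (l - 5)*(l - 2)*(l - 4)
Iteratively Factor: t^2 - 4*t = (t - 4)*(t)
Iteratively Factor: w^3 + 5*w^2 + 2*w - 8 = (w - 1)*(w^2 + 6*w + 8) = (w - 1)*(w + 4)*(w + 2)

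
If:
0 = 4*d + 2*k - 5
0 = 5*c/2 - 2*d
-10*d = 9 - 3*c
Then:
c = -18/19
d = -45/38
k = 185/38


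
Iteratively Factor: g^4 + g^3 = (g + 1)*(g^3) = g*(g + 1)*(g^2) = g^2*(g + 1)*(g)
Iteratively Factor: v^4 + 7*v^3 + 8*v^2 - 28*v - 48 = (v - 2)*(v^3 + 9*v^2 + 26*v + 24) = (v - 2)*(v + 4)*(v^2 + 5*v + 6) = (v - 2)*(v + 3)*(v + 4)*(v + 2)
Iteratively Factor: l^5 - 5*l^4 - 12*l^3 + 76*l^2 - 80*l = (l + 4)*(l^4 - 9*l^3 + 24*l^2 - 20*l) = (l - 2)*(l + 4)*(l^3 - 7*l^2 + 10*l) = l*(l - 2)*(l + 4)*(l^2 - 7*l + 10) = l*(l - 5)*(l - 2)*(l + 4)*(l - 2)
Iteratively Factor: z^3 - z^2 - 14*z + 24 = (z - 3)*(z^2 + 2*z - 8) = (z - 3)*(z - 2)*(z + 4)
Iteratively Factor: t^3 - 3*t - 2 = (t + 1)*(t^2 - t - 2) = (t + 1)^2*(t - 2)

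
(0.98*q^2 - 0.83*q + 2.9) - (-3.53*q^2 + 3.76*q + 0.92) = 4.51*q^2 - 4.59*q + 1.98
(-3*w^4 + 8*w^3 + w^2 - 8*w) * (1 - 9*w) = 27*w^5 - 75*w^4 - w^3 + 73*w^2 - 8*w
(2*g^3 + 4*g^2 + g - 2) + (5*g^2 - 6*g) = 2*g^3 + 9*g^2 - 5*g - 2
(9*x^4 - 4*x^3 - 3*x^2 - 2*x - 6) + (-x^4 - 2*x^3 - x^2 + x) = 8*x^4 - 6*x^3 - 4*x^2 - x - 6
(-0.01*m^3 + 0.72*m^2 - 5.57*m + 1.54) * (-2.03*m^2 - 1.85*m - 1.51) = 0.0203*m^5 - 1.4431*m^4 + 9.9902*m^3 + 6.0911*m^2 + 5.5617*m - 2.3254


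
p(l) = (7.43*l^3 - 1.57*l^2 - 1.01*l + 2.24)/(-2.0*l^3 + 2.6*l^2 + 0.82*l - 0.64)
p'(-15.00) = 0.01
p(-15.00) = -3.47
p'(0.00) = -2.91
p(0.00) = -3.50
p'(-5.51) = 0.08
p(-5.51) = -3.14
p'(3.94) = 0.69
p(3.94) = -5.40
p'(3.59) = 0.94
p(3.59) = -5.68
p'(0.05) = -4.75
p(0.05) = -3.69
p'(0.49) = -171.55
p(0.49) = 14.87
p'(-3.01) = 0.20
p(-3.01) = -2.82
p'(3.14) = 1.52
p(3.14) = -6.22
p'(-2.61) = 0.25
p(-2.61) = -2.73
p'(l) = (6.0*l^2 - 5.2*l - 0.82)*(7.43*l^3 - 1.57*l^2 - 1.01*l + 2.24)/(-2.0*l^3 + 2.6*l^2 + 0.82*l - 0.64)^2 + (22.29*l^2 - 3.14*l - 1.01)/(-2.0*l^3 + 2.6*l^2 + 0.82*l - 0.64)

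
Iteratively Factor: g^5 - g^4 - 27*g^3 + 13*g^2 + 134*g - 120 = (g - 5)*(g^4 + 4*g^3 - 7*g^2 - 22*g + 24) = (g - 5)*(g + 3)*(g^3 + g^2 - 10*g + 8) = (g - 5)*(g - 1)*(g + 3)*(g^2 + 2*g - 8) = (g - 5)*(g - 1)*(g + 3)*(g + 4)*(g - 2)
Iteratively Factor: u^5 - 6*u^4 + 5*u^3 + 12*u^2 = (u)*(u^4 - 6*u^3 + 5*u^2 + 12*u) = u*(u + 1)*(u^3 - 7*u^2 + 12*u) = u*(u - 4)*(u + 1)*(u^2 - 3*u) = u*(u - 4)*(u - 3)*(u + 1)*(u)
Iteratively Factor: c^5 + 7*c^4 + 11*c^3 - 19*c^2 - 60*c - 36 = (c + 3)*(c^4 + 4*c^3 - c^2 - 16*c - 12) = (c + 3)^2*(c^3 + c^2 - 4*c - 4) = (c + 1)*(c + 3)^2*(c^2 - 4) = (c + 1)*(c + 2)*(c + 3)^2*(c - 2)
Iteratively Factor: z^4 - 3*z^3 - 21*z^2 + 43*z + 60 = (z + 1)*(z^3 - 4*z^2 - 17*z + 60) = (z - 3)*(z + 1)*(z^2 - z - 20) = (z - 3)*(z + 1)*(z + 4)*(z - 5)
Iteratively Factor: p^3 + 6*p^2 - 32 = (p - 2)*(p^2 + 8*p + 16) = (p - 2)*(p + 4)*(p + 4)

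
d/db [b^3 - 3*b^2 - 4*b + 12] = 3*b^2 - 6*b - 4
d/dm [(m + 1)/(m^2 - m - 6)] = (m^2 - m - (m + 1)*(2*m - 1) - 6)/(-m^2 + m + 6)^2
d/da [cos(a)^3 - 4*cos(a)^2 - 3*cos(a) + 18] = 3*sin(a)^3 + 8*sin(a)*cos(a)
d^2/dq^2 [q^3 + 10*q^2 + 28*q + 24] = 6*q + 20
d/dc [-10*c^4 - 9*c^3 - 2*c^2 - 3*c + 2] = -40*c^3 - 27*c^2 - 4*c - 3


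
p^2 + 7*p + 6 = (p + 1)*(p + 6)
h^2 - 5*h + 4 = (h - 4)*(h - 1)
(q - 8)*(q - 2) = q^2 - 10*q + 16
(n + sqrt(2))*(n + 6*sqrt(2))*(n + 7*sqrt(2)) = n^3 + 14*sqrt(2)*n^2 + 110*n + 84*sqrt(2)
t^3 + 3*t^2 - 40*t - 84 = (t - 6)*(t + 2)*(t + 7)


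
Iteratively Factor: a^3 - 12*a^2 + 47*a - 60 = (a - 4)*(a^2 - 8*a + 15) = (a - 4)*(a - 3)*(a - 5)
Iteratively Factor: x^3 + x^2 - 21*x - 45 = (x - 5)*(x^2 + 6*x + 9) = (x - 5)*(x + 3)*(x + 3)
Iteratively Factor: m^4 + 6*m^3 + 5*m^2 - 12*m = (m - 1)*(m^3 + 7*m^2 + 12*m) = (m - 1)*(m + 3)*(m^2 + 4*m) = m*(m - 1)*(m + 3)*(m + 4)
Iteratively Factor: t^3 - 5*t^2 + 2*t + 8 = (t - 2)*(t^2 - 3*t - 4) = (t - 4)*(t - 2)*(t + 1)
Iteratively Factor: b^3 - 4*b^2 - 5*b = (b - 5)*(b^2 + b) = b*(b - 5)*(b + 1)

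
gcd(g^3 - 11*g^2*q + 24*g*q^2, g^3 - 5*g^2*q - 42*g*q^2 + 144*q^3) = g^2 - 11*g*q + 24*q^2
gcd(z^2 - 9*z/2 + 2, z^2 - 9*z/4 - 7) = z - 4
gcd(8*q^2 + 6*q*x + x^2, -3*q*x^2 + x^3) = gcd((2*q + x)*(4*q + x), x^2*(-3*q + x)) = 1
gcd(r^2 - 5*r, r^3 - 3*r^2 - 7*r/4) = r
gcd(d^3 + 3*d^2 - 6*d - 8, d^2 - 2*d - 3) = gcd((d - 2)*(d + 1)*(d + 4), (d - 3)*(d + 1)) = d + 1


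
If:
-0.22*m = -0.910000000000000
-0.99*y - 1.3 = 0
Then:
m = 4.14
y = -1.31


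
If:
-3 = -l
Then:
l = 3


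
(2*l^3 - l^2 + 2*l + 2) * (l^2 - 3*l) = 2*l^5 - 7*l^4 + 5*l^3 - 4*l^2 - 6*l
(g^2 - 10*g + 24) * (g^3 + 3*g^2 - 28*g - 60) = g^5 - 7*g^4 - 34*g^3 + 292*g^2 - 72*g - 1440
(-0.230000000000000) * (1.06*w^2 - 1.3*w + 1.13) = -0.2438*w^2 + 0.299*w - 0.2599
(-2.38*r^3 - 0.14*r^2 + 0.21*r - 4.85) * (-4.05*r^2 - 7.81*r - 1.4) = 9.639*r^5 + 19.1548*r^4 + 3.5749*r^3 + 18.1984*r^2 + 37.5845*r + 6.79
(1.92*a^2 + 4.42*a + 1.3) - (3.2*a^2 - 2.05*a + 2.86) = -1.28*a^2 + 6.47*a - 1.56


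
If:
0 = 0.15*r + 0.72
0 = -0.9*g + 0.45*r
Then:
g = -2.40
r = -4.80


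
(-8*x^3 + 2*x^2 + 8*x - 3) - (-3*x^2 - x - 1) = -8*x^3 + 5*x^2 + 9*x - 2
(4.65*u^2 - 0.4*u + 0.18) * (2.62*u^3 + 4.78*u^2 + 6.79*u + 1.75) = 12.183*u^5 + 21.179*u^4 + 30.1331*u^3 + 6.2819*u^2 + 0.5222*u + 0.315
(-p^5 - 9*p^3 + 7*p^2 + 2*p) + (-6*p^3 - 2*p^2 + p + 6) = -p^5 - 15*p^3 + 5*p^2 + 3*p + 6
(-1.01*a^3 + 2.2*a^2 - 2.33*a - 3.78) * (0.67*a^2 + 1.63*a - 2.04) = -0.6767*a^5 - 0.1723*a^4 + 4.0853*a^3 - 10.8185*a^2 - 1.4082*a + 7.7112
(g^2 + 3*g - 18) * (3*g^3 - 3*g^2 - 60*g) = 3*g^5 + 6*g^4 - 123*g^3 - 126*g^2 + 1080*g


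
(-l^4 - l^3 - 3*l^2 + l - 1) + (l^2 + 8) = -l^4 - l^3 - 2*l^2 + l + 7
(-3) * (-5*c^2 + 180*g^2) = 15*c^2 - 540*g^2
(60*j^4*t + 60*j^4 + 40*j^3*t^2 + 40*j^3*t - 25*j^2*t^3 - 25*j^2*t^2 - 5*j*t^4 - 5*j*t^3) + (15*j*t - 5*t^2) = 60*j^4*t + 60*j^4 + 40*j^3*t^2 + 40*j^3*t - 25*j^2*t^3 - 25*j^2*t^2 - 5*j*t^4 - 5*j*t^3 + 15*j*t - 5*t^2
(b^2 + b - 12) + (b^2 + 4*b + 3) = 2*b^2 + 5*b - 9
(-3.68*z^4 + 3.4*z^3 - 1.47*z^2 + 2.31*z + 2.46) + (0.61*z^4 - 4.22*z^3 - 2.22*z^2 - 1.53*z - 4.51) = -3.07*z^4 - 0.82*z^3 - 3.69*z^2 + 0.78*z - 2.05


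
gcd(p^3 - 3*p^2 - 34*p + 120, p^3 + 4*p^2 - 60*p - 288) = p + 6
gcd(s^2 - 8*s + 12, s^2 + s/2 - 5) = s - 2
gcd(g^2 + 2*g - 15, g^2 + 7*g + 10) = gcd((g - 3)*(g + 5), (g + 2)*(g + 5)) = g + 5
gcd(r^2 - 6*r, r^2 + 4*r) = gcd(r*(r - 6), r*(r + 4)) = r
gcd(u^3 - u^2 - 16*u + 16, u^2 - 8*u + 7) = u - 1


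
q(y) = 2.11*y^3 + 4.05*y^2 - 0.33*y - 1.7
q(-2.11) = -2.79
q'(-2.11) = 10.76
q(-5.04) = -167.29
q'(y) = 6.33*y^2 + 8.1*y - 0.33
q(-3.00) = -21.23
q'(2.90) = 76.40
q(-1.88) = -0.79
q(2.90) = 82.86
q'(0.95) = 13.08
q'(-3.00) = 32.34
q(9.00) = 1861.57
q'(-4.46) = 89.46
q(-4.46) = -106.86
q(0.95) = 3.45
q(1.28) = 8.94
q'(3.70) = 116.30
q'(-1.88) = 6.81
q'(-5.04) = 119.64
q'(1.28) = 20.41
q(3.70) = 159.40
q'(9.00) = 585.30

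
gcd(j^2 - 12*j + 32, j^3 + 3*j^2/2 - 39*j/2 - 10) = j - 4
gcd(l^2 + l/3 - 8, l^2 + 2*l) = 1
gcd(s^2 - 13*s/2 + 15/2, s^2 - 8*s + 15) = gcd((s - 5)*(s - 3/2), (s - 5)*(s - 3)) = s - 5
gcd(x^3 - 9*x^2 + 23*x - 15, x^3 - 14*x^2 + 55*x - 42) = x - 1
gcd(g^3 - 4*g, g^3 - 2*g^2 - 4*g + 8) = g^2 - 4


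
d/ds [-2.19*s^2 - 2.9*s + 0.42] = -4.38*s - 2.9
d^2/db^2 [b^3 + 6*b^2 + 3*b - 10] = 6*b + 12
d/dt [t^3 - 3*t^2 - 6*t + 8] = 3*t^2 - 6*t - 6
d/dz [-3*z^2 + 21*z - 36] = 21 - 6*z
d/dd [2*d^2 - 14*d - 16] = 4*d - 14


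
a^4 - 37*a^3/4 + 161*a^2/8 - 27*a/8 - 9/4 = (a - 6)*(a - 3)*(a - 1/2)*(a + 1/4)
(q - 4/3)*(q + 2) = q^2 + 2*q/3 - 8/3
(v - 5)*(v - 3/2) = v^2 - 13*v/2 + 15/2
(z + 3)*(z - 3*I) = z^2 + 3*z - 3*I*z - 9*I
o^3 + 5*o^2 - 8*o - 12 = (o - 2)*(o + 1)*(o + 6)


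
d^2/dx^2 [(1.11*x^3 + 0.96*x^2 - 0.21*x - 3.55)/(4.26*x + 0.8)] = (40.287672*x^3 + 22.69728*x^2 + 4.2624*x - 126.1878)/(77.308776*x^3 + 43.55424*x^2 + 8.1792*x + 0.512)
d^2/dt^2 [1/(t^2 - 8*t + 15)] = 2*(-t^2 + 8*t + 4*(t - 4)^2 - 15)/(t^2 - 8*t + 15)^3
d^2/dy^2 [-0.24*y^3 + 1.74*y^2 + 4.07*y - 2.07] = 3.48 - 1.44*y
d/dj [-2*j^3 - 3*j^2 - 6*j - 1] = -6*j^2 - 6*j - 6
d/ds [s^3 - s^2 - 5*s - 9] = 3*s^2 - 2*s - 5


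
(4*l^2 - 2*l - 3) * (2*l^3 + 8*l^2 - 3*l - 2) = 8*l^5 + 28*l^4 - 34*l^3 - 26*l^2 + 13*l + 6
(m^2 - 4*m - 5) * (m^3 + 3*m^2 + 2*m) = m^5 - m^4 - 15*m^3 - 23*m^2 - 10*m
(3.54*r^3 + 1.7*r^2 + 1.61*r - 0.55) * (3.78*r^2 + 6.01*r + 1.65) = 13.3812*r^5 + 27.7014*r^4 + 22.1438*r^3 + 10.4021*r^2 - 0.649*r - 0.9075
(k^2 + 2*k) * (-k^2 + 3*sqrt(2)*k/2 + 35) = -k^4 - 2*k^3 + 3*sqrt(2)*k^3/2 + 3*sqrt(2)*k^2 + 35*k^2 + 70*k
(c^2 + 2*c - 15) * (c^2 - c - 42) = c^4 + c^3 - 59*c^2 - 69*c + 630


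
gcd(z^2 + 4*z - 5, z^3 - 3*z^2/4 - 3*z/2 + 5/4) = z - 1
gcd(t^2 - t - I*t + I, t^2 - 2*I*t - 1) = t - I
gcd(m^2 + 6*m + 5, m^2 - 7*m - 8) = m + 1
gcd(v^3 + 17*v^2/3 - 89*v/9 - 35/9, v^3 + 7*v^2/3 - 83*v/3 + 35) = v^2 + 16*v/3 - 35/3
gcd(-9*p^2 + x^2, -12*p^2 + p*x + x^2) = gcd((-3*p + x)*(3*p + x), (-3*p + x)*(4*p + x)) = -3*p + x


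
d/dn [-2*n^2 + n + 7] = 1 - 4*n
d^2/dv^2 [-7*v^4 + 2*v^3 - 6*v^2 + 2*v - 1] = -84*v^2 + 12*v - 12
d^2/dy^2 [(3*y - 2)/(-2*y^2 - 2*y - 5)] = 4*(-2*(2*y + 1)^2*(3*y - 2) + (9*y + 1)*(2*y^2 + 2*y + 5))/(2*y^2 + 2*y + 5)^3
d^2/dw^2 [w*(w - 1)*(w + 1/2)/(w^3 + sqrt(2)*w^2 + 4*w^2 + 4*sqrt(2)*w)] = (-9*w^3 - 2*sqrt(2)*w^3 - 24*sqrt(2)*w^2 - 3*w^2 - 12*w + 9*sqrt(2)*w + 12*sqrt(2) + 54)/(w^6 + 3*sqrt(2)*w^5 + 12*w^5 + 36*sqrt(2)*w^4 + 54*w^4 + 136*w^3 + 146*sqrt(2)*w^3 + 288*w^2 + 216*sqrt(2)*w^2 + 96*sqrt(2)*w + 384*w + 128*sqrt(2))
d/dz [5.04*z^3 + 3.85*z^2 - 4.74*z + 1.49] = 15.12*z^2 + 7.7*z - 4.74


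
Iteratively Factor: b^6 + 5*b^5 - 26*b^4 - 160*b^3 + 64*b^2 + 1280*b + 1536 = (b + 4)*(b^5 + b^4 - 30*b^3 - 40*b^2 + 224*b + 384) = (b - 4)*(b + 4)*(b^4 + 5*b^3 - 10*b^2 - 80*b - 96) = (b - 4)*(b + 3)*(b + 4)*(b^3 + 2*b^2 - 16*b - 32) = (b - 4)^2*(b + 3)*(b + 4)*(b^2 + 6*b + 8) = (b - 4)^2*(b + 2)*(b + 3)*(b + 4)*(b + 4)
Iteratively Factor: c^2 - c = (c - 1)*(c)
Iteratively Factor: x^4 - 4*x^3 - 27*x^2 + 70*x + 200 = (x - 5)*(x^3 + x^2 - 22*x - 40) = (x - 5)^2*(x^2 + 6*x + 8) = (x - 5)^2*(x + 4)*(x + 2)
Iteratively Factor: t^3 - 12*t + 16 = (t - 2)*(t^2 + 2*t - 8) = (t - 2)*(t + 4)*(t - 2)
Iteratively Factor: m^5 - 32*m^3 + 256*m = (m + 4)*(m^4 - 4*m^3 - 16*m^2 + 64*m) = (m - 4)*(m + 4)*(m^3 - 16*m) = m*(m - 4)*(m + 4)*(m^2 - 16) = m*(m - 4)*(m + 4)^2*(m - 4)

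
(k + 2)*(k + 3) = k^2 + 5*k + 6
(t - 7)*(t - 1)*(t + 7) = t^3 - t^2 - 49*t + 49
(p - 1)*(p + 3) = p^2 + 2*p - 3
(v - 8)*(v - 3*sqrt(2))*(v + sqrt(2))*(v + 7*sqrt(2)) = v^4 - 8*v^3 + 5*sqrt(2)*v^3 - 40*sqrt(2)*v^2 - 34*v^2 - 42*sqrt(2)*v + 272*v + 336*sqrt(2)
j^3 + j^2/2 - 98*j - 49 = (j + 1/2)*(j - 7*sqrt(2))*(j + 7*sqrt(2))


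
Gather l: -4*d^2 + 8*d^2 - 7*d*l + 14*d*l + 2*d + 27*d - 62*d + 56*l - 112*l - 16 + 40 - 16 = 4*d^2 - 33*d + l*(7*d - 56) + 8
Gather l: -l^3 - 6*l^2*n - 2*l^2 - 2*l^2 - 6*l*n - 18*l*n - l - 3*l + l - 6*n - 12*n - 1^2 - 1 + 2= -l^3 + l^2*(-6*n - 4) + l*(-24*n - 3) - 18*n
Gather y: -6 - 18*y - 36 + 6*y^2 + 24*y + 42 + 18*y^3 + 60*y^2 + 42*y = 18*y^3 + 66*y^2 + 48*y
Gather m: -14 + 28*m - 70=28*m - 84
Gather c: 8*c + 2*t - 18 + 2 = 8*c + 2*t - 16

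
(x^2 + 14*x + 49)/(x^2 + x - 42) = (x + 7)/(x - 6)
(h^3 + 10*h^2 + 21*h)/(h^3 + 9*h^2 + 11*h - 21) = h/(h - 1)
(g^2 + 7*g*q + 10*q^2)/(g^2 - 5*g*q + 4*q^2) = (g^2 + 7*g*q + 10*q^2)/(g^2 - 5*g*q + 4*q^2)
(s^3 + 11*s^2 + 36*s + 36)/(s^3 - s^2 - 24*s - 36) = (s + 6)/(s - 6)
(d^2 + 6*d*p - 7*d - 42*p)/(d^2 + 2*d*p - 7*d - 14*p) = (d + 6*p)/(d + 2*p)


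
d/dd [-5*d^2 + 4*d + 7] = 4 - 10*d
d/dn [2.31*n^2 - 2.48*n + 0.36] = 4.62*n - 2.48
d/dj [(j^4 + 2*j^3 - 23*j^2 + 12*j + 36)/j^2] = 2*j + 2 - 12/j^2 - 72/j^3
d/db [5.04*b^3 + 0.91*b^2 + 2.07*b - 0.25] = 15.12*b^2 + 1.82*b + 2.07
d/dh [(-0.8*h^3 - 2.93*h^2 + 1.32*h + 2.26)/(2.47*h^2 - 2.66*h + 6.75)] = (-1.976*h^4 + 4.256*h^3 - 11.6666*h^2 - 50.7194*h + 14.9216)/(6.1009*h^4 - 13.1404*h^3 + 40.4206*h^2 - 35.91*h + 45.5625)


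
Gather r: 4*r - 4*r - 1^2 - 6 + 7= 0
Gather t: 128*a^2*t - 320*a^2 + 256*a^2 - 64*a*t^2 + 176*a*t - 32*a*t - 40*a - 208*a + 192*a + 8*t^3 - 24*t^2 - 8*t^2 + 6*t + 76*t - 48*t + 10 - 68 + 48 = -64*a^2 - 56*a + 8*t^3 + t^2*(-64*a - 32) + t*(128*a^2 + 144*a + 34) - 10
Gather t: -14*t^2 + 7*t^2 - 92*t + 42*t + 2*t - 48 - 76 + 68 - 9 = -7*t^2 - 48*t - 65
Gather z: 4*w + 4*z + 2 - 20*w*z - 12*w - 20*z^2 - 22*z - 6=-8*w - 20*z^2 + z*(-20*w - 18) - 4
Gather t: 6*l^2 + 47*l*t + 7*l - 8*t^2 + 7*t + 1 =6*l^2 + 7*l - 8*t^2 + t*(47*l + 7) + 1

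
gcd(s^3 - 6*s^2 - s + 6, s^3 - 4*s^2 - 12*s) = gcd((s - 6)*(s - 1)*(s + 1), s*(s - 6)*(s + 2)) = s - 6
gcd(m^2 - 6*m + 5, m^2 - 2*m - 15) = m - 5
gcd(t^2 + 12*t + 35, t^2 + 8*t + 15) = t + 5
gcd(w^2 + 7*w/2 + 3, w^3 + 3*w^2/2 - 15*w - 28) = w + 2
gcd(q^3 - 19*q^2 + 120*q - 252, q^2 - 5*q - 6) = q - 6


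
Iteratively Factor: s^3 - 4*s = (s + 2)*(s^2 - 2*s) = (s - 2)*(s + 2)*(s)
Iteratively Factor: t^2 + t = (t + 1)*(t)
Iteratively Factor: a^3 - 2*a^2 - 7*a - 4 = (a + 1)*(a^2 - 3*a - 4) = (a - 4)*(a + 1)*(a + 1)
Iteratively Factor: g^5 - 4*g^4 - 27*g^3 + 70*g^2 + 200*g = (g + 2)*(g^4 - 6*g^3 - 15*g^2 + 100*g) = (g - 5)*(g + 2)*(g^3 - g^2 - 20*g) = g*(g - 5)*(g + 2)*(g^2 - g - 20) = g*(g - 5)^2*(g + 2)*(g + 4)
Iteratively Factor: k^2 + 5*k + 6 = (k + 3)*(k + 2)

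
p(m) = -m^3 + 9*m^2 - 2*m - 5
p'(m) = -3*m^2 + 18*m - 2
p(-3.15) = 121.86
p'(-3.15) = -88.47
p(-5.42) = 429.45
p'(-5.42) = -187.69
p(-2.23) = 55.31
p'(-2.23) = -57.06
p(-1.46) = 20.22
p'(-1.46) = -34.67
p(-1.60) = 25.34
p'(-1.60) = -38.48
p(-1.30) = 15.01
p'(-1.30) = -30.47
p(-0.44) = -2.29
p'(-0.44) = -10.50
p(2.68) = 35.03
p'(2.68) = 24.69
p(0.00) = -5.00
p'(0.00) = -2.00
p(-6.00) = 547.00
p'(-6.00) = -218.00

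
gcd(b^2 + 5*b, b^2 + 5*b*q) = b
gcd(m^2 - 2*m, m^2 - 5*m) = m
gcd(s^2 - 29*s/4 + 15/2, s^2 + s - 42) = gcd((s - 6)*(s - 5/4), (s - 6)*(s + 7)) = s - 6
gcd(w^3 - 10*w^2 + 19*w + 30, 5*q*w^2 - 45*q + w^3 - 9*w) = 1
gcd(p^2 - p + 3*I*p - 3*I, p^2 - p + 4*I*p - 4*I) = p - 1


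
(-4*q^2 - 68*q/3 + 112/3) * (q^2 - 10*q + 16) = -4*q^4 + 52*q^3/3 + 200*q^2 - 736*q + 1792/3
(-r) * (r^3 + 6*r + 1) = -r^4 - 6*r^2 - r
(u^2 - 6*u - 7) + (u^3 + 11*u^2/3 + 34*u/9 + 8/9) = u^3 + 14*u^2/3 - 20*u/9 - 55/9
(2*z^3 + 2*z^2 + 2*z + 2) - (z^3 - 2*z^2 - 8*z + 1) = z^3 + 4*z^2 + 10*z + 1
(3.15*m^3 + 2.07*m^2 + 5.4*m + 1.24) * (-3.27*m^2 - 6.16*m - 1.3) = -10.3005*m^5 - 26.1729*m^4 - 34.5042*m^3 - 40.0098*m^2 - 14.6584*m - 1.612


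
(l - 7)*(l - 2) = l^2 - 9*l + 14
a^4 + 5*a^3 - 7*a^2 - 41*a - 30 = (a - 3)*(a + 1)*(a + 2)*(a + 5)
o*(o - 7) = o^2 - 7*o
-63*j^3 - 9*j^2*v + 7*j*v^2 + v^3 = (-3*j + v)*(3*j + v)*(7*j + v)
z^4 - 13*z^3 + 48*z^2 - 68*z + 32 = (z - 8)*(z - 2)^2*(z - 1)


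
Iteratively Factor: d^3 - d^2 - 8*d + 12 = (d - 2)*(d^2 + d - 6) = (d - 2)*(d + 3)*(d - 2)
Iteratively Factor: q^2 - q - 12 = (q + 3)*(q - 4)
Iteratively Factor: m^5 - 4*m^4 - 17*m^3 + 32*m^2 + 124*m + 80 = (m + 2)*(m^4 - 6*m^3 - 5*m^2 + 42*m + 40) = (m - 5)*(m + 2)*(m^3 - m^2 - 10*m - 8) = (m - 5)*(m - 4)*(m + 2)*(m^2 + 3*m + 2) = (m - 5)*(m - 4)*(m + 1)*(m + 2)*(m + 2)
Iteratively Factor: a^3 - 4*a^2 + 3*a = (a - 3)*(a^2 - a) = a*(a - 3)*(a - 1)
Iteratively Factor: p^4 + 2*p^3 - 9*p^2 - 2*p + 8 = (p - 2)*(p^3 + 4*p^2 - p - 4) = (p - 2)*(p + 4)*(p^2 - 1) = (p - 2)*(p + 1)*(p + 4)*(p - 1)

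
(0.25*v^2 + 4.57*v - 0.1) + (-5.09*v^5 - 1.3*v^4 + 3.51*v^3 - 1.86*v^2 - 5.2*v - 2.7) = -5.09*v^5 - 1.3*v^4 + 3.51*v^3 - 1.61*v^2 - 0.63*v - 2.8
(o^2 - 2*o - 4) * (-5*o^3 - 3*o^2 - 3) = -5*o^5 + 7*o^4 + 26*o^3 + 9*o^2 + 6*o + 12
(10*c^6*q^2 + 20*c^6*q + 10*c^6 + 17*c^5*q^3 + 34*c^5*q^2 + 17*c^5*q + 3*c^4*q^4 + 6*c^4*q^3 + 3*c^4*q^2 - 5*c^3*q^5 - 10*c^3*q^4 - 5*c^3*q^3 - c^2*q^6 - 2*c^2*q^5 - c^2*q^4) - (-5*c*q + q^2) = 10*c^6*q^2 + 20*c^6*q + 10*c^6 + 17*c^5*q^3 + 34*c^5*q^2 + 17*c^5*q + 3*c^4*q^4 + 6*c^4*q^3 + 3*c^4*q^2 - 5*c^3*q^5 - 10*c^3*q^4 - 5*c^3*q^3 - c^2*q^6 - 2*c^2*q^5 - c^2*q^4 + 5*c*q - q^2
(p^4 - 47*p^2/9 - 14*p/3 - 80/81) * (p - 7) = p^5 - 7*p^4 - 47*p^3/9 + 287*p^2/9 + 2566*p/81 + 560/81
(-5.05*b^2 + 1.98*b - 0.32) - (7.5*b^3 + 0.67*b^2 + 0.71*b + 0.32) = -7.5*b^3 - 5.72*b^2 + 1.27*b - 0.64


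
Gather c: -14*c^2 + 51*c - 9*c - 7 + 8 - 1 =-14*c^2 + 42*c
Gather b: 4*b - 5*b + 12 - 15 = -b - 3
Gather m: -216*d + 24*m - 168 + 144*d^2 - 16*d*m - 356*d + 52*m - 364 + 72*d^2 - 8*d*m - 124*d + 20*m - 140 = 216*d^2 - 696*d + m*(96 - 24*d) - 672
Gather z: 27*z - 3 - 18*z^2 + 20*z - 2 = -18*z^2 + 47*z - 5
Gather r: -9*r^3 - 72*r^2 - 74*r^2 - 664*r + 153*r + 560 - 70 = -9*r^3 - 146*r^2 - 511*r + 490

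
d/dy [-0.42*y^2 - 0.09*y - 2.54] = -0.84*y - 0.09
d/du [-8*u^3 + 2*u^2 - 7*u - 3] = -24*u^2 + 4*u - 7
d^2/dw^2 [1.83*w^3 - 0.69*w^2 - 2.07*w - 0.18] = 10.98*w - 1.38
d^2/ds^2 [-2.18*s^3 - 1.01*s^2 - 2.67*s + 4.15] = -13.08*s - 2.02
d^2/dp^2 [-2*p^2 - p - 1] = -4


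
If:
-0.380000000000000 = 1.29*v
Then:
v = -0.29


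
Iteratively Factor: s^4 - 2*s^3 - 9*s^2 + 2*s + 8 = (s + 1)*(s^3 - 3*s^2 - 6*s + 8) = (s + 1)*(s + 2)*(s^2 - 5*s + 4) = (s - 4)*(s + 1)*(s + 2)*(s - 1)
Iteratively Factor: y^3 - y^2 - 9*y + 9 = (y - 3)*(y^2 + 2*y - 3) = (y - 3)*(y - 1)*(y + 3)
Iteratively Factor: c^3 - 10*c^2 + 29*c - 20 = (c - 1)*(c^2 - 9*c + 20) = (c - 4)*(c - 1)*(c - 5)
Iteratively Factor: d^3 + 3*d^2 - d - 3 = (d + 3)*(d^2 - 1) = (d - 1)*(d + 3)*(d + 1)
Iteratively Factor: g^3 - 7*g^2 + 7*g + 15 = (g - 3)*(g^2 - 4*g - 5) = (g - 5)*(g - 3)*(g + 1)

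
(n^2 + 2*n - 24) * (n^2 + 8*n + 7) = n^4 + 10*n^3 - n^2 - 178*n - 168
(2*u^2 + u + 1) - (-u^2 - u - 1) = 3*u^2 + 2*u + 2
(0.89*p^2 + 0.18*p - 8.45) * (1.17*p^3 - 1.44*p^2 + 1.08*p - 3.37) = 1.0413*p^5 - 1.071*p^4 - 9.1845*p^3 + 9.3631*p^2 - 9.7326*p + 28.4765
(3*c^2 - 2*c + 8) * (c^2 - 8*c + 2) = 3*c^4 - 26*c^3 + 30*c^2 - 68*c + 16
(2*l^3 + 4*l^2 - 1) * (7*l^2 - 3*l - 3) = 14*l^5 + 22*l^4 - 18*l^3 - 19*l^2 + 3*l + 3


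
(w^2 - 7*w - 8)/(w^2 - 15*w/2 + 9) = 2*(w^2 - 7*w - 8)/(2*w^2 - 15*w + 18)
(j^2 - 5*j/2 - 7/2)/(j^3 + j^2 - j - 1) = (j - 7/2)/(j^2 - 1)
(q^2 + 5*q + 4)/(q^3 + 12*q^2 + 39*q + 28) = 1/(q + 7)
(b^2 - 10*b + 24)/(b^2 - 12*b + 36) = (b - 4)/(b - 6)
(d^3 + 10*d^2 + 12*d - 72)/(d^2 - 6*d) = (d^3 + 10*d^2 + 12*d - 72)/(d*(d - 6))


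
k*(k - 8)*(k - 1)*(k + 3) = k^4 - 6*k^3 - 19*k^2 + 24*k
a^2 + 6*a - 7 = (a - 1)*(a + 7)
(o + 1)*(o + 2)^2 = o^3 + 5*o^2 + 8*o + 4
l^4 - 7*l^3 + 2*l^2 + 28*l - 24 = (l - 6)*(l - 2)*(l - 1)*(l + 2)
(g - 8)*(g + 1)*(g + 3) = g^3 - 4*g^2 - 29*g - 24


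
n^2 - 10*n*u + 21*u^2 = (n - 7*u)*(n - 3*u)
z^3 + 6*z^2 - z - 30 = (z - 2)*(z + 3)*(z + 5)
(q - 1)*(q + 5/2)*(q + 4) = q^3 + 11*q^2/2 + 7*q/2 - 10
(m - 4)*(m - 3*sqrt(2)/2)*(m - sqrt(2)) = m^3 - 4*m^2 - 5*sqrt(2)*m^2/2 + 3*m + 10*sqrt(2)*m - 12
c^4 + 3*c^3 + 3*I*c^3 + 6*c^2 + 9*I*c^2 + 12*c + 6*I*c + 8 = (c + 1)*(c + 2)*(c - I)*(c + 4*I)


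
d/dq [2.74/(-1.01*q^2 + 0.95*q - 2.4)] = (5.5348*q - 2.603)/(1.01*q^2 - 0.95*q + 2.4)^2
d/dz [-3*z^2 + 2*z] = 2 - 6*z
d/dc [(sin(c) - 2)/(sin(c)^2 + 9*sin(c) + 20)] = (4*sin(c) + cos(c)^2 + 37)*cos(c)/(sin(c)^2 + 9*sin(c) + 20)^2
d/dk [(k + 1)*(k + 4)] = 2*k + 5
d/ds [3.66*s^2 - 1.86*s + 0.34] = 7.32*s - 1.86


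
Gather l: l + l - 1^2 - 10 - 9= 2*l - 20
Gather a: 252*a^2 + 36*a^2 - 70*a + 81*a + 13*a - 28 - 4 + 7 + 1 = 288*a^2 + 24*a - 24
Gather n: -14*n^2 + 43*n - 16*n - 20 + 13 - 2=-14*n^2 + 27*n - 9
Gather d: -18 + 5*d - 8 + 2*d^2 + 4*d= 2*d^2 + 9*d - 26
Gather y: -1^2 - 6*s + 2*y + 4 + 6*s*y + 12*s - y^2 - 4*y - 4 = 6*s - y^2 + y*(6*s - 2) - 1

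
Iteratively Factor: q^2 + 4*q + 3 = (q + 3)*(q + 1)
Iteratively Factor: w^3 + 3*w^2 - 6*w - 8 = (w - 2)*(w^2 + 5*w + 4) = (w - 2)*(w + 4)*(w + 1)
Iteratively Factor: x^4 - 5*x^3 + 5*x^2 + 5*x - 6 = (x - 1)*(x^3 - 4*x^2 + x + 6) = (x - 1)*(x + 1)*(x^2 - 5*x + 6) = (x - 2)*(x - 1)*(x + 1)*(x - 3)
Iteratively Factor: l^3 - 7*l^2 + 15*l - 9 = (l - 3)*(l^2 - 4*l + 3) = (l - 3)*(l - 1)*(l - 3)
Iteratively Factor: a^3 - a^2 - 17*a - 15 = (a + 3)*(a^2 - 4*a - 5) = (a - 5)*(a + 3)*(a + 1)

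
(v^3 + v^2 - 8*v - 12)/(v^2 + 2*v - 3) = (v^3 + v^2 - 8*v - 12)/(v^2 + 2*v - 3)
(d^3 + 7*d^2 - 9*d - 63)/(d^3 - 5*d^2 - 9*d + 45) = (d + 7)/(d - 5)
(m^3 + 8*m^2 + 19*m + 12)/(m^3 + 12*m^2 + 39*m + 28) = (m + 3)/(m + 7)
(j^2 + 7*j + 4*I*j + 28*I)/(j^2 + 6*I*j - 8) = (j + 7)/(j + 2*I)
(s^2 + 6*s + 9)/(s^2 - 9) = (s + 3)/(s - 3)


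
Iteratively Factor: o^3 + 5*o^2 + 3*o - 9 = (o - 1)*(o^2 + 6*o + 9) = (o - 1)*(o + 3)*(o + 3)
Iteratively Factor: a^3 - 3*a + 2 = (a + 2)*(a^2 - 2*a + 1) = (a - 1)*(a + 2)*(a - 1)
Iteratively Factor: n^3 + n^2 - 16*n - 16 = (n - 4)*(n^2 + 5*n + 4) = (n - 4)*(n + 1)*(n + 4)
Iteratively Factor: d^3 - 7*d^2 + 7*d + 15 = (d - 5)*(d^2 - 2*d - 3) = (d - 5)*(d - 3)*(d + 1)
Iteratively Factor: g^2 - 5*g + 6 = (g - 3)*(g - 2)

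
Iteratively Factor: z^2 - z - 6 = (z - 3)*(z + 2)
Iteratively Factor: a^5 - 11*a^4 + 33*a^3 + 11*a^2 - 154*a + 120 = (a - 4)*(a^4 - 7*a^3 + 5*a^2 + 31*a - 30) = (a - 5)*(a - 4)*(a^3 - 2*a^2 - 5*a + 6) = (a - 5)*(a - 4)*(a + 2)*(a^2 - 4*a + 3) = (a - 5)*(a - 4)*(a - 1)*(a + 2)*(a - 3)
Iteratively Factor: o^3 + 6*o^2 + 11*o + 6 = (o + 3)*(o^2 + 3*o + 2) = (o + 1)*(o + 3)*(o + 2)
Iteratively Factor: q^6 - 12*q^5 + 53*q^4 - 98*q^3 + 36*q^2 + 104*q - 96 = (q - 2)*(q^5 - 10*q^4 + 33*q^3 - 32*q^2 - 28*q + 48) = (q - 3)*(q - 2)*(q^4 - 7*q^3 + 12*q^2 + 4*q - 16) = (q - 3)*(q - 2)^2*(q^3 - 5*q^2 + 2*q + 8) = (q - 3)*(q - 2)^2*(q + 1)*(q^2 - 6*q + 8) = (q - 3)*(q - 2)^3*(q + 1)*(q - 4)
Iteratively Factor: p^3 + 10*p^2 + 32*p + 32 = (p + 4)*(p^2 + 6*p + 8) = (p + 2)*(p + 4)*(p + 4)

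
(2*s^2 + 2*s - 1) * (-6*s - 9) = -12*s^3 - 30*s^2 - 12*s + 9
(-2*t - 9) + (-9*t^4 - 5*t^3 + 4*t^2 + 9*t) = -9*t^4 - 5*t^3 + 4*t^2 + 7*t - 9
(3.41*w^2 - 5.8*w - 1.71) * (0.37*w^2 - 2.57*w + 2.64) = 1.2617*w^4 - 10.9097*w^3 + 23.2757*w^2 - 10.9173*w - 4.5144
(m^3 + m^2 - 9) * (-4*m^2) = -4*m^5 - 4*m^4 + 36*m^2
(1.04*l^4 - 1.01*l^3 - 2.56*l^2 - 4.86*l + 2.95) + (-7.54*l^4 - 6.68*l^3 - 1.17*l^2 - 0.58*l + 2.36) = -6.5*l^4 - 7.69*l^3 - 3.73*l^2 - 5.44*l + 5.31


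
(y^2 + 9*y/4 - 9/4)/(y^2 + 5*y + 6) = (y - 3/4)/(y + 2)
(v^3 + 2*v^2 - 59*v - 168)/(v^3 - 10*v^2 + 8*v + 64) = (v^2 + 10*v + 21)/(v^2 - 2*v - 8)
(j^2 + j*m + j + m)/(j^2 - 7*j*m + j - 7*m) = (j + m)/(j - 7*m)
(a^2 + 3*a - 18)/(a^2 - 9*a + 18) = (a + 6)/(a - 6)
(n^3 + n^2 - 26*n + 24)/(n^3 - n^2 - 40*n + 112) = (n^2 + 5*n - 6)/(n^2 + 3*n - 28)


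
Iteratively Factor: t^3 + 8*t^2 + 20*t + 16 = (t + 4)*(t^2 + 4*t + 4) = (t + 2)*(t + 4)*(t + 2)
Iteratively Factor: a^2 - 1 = (a - 1)*(a + 1)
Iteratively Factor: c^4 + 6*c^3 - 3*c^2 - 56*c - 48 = (c + 4)*(c^3 + 2*c^2 - 11*c - 12) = (c + 1)*(c + 4)*(c^2 + c - 12) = (c - 3)*(c + 1)*(c + 4)*(c + 4)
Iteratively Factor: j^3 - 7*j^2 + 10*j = (j)*(j^2 - 7*j + 10) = j*(j - 2)*(j - 5)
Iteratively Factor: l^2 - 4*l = (l - 4)*(l)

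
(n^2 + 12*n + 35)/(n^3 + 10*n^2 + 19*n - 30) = (n + 7)/(n^2 + 5*n - 6)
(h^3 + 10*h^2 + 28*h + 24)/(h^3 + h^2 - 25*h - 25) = (h^3 + 10*h^2 + 28*h + 24)/(h^3 + h^2 - 25*h - 25)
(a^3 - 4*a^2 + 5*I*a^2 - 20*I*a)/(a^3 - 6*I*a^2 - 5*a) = (a^2 + a*(-4 + 5*I) - 20*I)/(a^2 - 6*I*a - 5)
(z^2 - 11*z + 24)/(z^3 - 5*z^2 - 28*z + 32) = (z - 3)/(z^2 + 3*z - 4)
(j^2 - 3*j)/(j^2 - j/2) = 2*(j - 3)/(2*j - 1)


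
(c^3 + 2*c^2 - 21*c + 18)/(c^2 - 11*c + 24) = (c^2 + 5*c - 6)/(c - 8)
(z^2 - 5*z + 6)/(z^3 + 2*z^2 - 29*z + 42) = 1/(z + 7)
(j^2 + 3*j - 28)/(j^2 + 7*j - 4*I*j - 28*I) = (j - 4)/(j - 4*I)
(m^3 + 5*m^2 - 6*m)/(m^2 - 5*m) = (m^2 + 5*m - 6)/(m - 5)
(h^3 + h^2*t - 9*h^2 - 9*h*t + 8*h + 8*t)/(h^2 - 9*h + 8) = h + t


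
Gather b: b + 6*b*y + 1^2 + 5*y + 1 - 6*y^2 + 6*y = b*(6*y + 1) - 6*y^2 + 11*y + 2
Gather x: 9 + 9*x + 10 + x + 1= 10*x + 20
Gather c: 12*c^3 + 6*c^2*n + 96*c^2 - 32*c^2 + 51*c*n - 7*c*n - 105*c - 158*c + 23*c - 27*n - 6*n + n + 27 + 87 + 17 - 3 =12*c^3 + c^2*(6*n + 64) + c*(44*n - 240) - 32*n + 128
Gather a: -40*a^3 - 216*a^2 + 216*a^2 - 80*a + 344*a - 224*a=-40*a^3 + 40*a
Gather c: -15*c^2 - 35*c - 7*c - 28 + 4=-15*c^2 - 42*c - 24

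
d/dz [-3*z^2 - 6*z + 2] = -6*z - 6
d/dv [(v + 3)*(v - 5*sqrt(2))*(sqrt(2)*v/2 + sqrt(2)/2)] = 3*sqrt(2)*v^2/2 - 10*v + 4*sqrt(2)*v - 20 + 3*sqrt(2)/2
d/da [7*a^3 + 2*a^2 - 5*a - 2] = 21*a^2 + 4*a - 5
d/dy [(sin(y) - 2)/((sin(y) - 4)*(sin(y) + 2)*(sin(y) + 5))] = (-2*sin(y)^3 + 3*sin(y)^2 + 12*sin(y) - 76)*cos(y)/((sin(y) - 4)^2*(sin(y) + 2)^2*(sin(y) + 5)^2)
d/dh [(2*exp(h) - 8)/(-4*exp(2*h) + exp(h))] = 8*(exp(2*h) - 8*exp(h) + 1)*exp(-h)/(16*exp(2*h) - 8*exp(h) + 1)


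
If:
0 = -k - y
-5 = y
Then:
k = 5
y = -5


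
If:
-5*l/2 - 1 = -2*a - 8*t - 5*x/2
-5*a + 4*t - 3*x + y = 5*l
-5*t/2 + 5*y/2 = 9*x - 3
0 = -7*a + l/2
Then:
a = -77*y/13983 - 78/4661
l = -1078*y/13983 - 1092/4661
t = -559*y/4661 - 246/4661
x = 1450*y/4661 + 1622/4661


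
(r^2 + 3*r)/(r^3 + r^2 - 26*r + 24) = r*(r + 3)/(r^3 + r^2 - 26*r + 24)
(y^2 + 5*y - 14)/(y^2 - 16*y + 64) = (y^2 + 5*y - 14)/(y^2 - 16*y + 64)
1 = 1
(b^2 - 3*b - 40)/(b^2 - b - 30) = (b - 8)/(b - 6)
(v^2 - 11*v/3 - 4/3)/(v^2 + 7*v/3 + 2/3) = (v - 4)/(v + 2)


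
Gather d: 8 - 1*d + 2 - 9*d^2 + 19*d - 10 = -9*d^2 + 18*d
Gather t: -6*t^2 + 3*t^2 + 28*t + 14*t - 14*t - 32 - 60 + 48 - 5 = -3*t^2 + 28*t - 49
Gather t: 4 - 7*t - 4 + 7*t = 0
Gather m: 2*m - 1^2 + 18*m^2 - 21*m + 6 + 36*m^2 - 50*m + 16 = 54*m^2 - 69*m + 21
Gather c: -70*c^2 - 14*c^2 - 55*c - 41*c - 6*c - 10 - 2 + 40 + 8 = -84*c^2 - 102*c + 36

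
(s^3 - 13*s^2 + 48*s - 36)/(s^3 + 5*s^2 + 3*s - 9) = (s^2 - 12*s + 36)/(s^2 + 6*s + 9)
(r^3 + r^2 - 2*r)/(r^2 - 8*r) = (r^2 + r - 2)/(r - 8)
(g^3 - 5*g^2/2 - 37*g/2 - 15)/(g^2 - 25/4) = 2*(g^2 - 5*g - 6)/(2*g - 5)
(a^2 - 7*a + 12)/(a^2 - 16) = (a - 3)/(a + 4)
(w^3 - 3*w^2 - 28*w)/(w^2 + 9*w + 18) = w*(w^2 - 3*w - 28)/(w^2 + 9*w + 18)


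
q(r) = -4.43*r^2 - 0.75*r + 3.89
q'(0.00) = -0.75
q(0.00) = 3.89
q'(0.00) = -0.75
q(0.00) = 3.89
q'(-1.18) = 9.70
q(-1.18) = -1.39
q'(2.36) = -21.66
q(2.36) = -22.55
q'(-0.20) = 1.02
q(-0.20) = 3.86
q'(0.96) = -9.26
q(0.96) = -0.91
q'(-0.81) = 6.43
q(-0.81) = 1.59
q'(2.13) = -19.62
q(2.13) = -17.81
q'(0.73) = -7.22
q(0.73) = 0.98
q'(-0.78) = 6.16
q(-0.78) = 1.78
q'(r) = -8.86*r - 0.75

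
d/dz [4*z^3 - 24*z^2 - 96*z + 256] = 12*z^2 - 48*z - 96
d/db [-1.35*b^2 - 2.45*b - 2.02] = -2.7*b - 2.45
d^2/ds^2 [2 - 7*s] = 0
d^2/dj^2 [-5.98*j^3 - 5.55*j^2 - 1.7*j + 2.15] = -35.88*j - 11.1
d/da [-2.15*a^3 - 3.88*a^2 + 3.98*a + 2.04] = -6.45*a^2 - 7.76*a + 3.98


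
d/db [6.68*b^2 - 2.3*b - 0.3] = 13.36*b - 2.3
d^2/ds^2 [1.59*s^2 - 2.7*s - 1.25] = 3.18000000000000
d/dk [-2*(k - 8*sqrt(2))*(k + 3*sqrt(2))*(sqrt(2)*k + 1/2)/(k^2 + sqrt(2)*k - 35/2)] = 2*(-4*sqrt(2)*k^4 - 16*k^3 + 46*sqrt(2)*k^2 - 1522*k - 3631*sqrt(2))/(4*k^4 + 8*sqrt(2)*k^3 - 132*k^2 - 140*sqrt(2)*k + 1225)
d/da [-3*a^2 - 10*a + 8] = -6*a - 10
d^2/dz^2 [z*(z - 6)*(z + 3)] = 6*z - 6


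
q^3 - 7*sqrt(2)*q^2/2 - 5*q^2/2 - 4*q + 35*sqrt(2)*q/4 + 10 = (q - 5/2)*(q - 4*sqrt(2))*(q + sqrt(2)/2)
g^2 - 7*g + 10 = (g - 5)*(g - 2)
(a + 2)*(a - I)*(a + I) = a^3 + 2*a^2 + a + 2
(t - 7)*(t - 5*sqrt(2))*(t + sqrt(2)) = t^3 - 7*t^2 - 4*sqrt(2)*t^2 - 10*t + 28*sqrt(2)*t + 70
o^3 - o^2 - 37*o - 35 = (o - 7)*(o + 1)*(o + 5)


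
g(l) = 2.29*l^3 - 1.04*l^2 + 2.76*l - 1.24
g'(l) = 6.87*l^2 - 2.08*l + 2.76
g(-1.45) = -14.41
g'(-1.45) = 20.22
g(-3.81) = -153.50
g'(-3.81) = 110.41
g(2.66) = 41.84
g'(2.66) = 45.84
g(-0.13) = -1.62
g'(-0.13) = 3.15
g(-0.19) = -1.82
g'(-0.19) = 3.40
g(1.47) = 7.84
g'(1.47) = 14.55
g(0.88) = 1.94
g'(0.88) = 6.25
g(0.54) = 0.31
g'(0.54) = 3.64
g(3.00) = 59.51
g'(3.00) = 58.35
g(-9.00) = -1779.73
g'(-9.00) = 577.95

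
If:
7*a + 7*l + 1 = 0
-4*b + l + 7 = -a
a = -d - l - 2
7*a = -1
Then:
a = -1/7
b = 12/7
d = -13/7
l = 0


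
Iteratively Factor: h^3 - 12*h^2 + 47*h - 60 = (h - 4)*(h^2 - 8*h + 15) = (h - 5)*(h - 4)*(h - 3)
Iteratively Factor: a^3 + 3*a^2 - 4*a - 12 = (a + 3)*(a^2 - 4) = (a + 2)*(a + 3)*(a - 2)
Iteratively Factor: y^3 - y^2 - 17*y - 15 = (y + 3)*(y^2 - 4*y - 5) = (y - 5)*(y + 3)*(y + 1)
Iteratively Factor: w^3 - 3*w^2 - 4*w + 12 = (w - 3)*(w^2 - 4) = (w - 3)*(w + 2)*(w - 2)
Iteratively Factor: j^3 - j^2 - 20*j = (j - 5)*(j^2 + 4*j) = (j - 5)*(j + 4)*(j)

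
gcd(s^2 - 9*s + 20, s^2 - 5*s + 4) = s - 4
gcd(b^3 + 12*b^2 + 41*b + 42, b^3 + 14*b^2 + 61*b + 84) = b^2 + 10*b + 21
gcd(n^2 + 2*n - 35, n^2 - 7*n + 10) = n - 5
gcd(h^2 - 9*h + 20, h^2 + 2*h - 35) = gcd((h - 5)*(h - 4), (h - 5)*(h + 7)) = h - 5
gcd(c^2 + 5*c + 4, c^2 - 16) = c + 4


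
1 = 1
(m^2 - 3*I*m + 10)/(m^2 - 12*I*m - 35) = (m + 2*I)/(m - 7*I)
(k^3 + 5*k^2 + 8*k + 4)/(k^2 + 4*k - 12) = (k^3 + 5*k^2 + 8*k + 4)/(k^2 + 4*k - 12)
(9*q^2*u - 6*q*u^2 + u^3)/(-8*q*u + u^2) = (-9*q^2 + 6*q*u - u^2)/(8*q - u)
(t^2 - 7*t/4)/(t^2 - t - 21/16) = 4*t/(4*t + 3)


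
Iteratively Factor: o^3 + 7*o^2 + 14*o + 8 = (o + 4)*(o^2 + 3*o + 2) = (o + 2)*(o + 4)*(o + 1)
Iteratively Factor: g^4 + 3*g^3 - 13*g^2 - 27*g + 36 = (g - 3)*(g^3 + 6*g^2 + 5*g - 12) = (g - 3)*(g - 1)*(g^2 + 7*g + 12) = (g - 3)*(g - 1)*(g + 4)*(g + 3)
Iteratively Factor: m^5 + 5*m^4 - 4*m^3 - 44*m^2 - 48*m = (m + 4)*(m^4 + m^3 - 8*m^2 - 12*m) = m*(m + 4)*(m^3 + m^2 - 8*m - 12) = m*(m + 2)*(m + 4)*(m^2 - m - 6) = m*(m + 2)^2*(m + 4)*(m - 3)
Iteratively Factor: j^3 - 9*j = (j + 3)*(j^2 - 3*j) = (j - 3)*(j + 3)*(j)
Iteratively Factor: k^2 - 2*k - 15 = (k + 3)*(k - 5)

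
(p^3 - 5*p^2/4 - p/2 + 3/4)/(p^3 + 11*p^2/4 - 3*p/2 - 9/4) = (p - 1)/(p + 3)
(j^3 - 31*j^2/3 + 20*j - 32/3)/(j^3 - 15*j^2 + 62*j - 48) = (j - 4/3)/(j - 6)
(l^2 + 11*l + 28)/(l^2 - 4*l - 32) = (l + 7)/(l - 8)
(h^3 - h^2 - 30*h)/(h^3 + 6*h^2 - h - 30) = h*(h - 6)/(h^2 + h - 6)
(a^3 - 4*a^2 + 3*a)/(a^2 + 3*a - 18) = a*(a - 1)/(a + 6)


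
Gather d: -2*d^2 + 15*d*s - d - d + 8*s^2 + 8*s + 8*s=-2*d^2 + d*(15*s - 2) + 8*s^2 + 16*s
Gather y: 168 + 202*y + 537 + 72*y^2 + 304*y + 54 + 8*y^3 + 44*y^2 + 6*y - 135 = 8*y^3 + 116*y^2 + 512*y + 624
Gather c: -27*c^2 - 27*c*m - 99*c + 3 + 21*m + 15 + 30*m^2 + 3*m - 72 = -27*c^2 + c*(-27*m - 99) + 30*m^2 + 24*m - 54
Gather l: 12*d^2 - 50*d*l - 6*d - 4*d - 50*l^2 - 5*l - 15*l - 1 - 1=12*d^2 - 10*d - 50*l^2 + l*(-50*d - 20) - 2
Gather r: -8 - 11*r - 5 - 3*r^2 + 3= -3*r^2 - 11*r - 10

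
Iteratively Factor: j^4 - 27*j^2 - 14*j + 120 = (j - 2)*(j^3 + 2*j^2 - 23*j - 60) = (j - 2)*(j + 3)*(j^2 - j - 20) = (j - 5)*(j - 2)*(j + 3)*(j + 4)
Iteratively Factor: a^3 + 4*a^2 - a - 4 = (a + 4)*(a^2 - 1) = (a + 1)*(a + 4)*(a - 1)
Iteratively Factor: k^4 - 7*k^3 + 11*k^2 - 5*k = (k)*(k^3 - 7*k^2 + 11*k - 5) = k*(k - 1)*(k^2 - 6*k + 5) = k*(k - 5)*(k - 1)*(k - 1)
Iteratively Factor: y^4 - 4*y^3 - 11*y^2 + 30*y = (y - 2)*(y^3 - 2*y^2 - 15*y) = (y - 2)*(y + 3)*(y^2 - 5*y) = (y - 5)*(y - 2)*(y + 3)*(y)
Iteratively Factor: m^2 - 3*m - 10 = (m + 2)*(m - 5)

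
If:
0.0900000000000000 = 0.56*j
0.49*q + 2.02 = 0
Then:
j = 0.16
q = -4.12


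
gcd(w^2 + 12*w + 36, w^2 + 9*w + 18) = w + 6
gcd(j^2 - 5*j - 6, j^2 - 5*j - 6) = j^2 - 5*j - 6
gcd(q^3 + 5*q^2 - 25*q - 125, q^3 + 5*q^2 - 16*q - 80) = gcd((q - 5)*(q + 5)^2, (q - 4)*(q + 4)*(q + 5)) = q + 5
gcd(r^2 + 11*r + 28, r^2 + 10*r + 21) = r + 7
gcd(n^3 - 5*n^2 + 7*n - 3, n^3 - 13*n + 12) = n^2 - 4*n + 3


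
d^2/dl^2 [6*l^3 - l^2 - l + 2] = 36*l - 2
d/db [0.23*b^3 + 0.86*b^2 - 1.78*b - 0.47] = 0.69*b^2 + 1.72*b - 1.78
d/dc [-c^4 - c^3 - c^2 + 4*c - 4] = -4*c^3 - 3*c^2 - 2*c + 4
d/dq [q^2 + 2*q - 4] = 2*q + 2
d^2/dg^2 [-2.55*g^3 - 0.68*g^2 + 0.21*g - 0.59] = -15.3*g - 1.36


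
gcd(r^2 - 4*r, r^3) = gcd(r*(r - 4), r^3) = r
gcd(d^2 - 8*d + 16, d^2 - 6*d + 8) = d - 4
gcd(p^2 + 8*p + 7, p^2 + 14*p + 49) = p + 7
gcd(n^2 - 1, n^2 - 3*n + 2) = n - 1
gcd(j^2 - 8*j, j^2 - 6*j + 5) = 1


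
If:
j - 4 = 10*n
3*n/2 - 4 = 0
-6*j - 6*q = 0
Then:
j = 92/3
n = 8/3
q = -92/3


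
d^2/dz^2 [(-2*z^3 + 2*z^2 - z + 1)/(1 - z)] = 4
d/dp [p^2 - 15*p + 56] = 2*p - 15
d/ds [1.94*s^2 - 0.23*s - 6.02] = 3.88*s - 0.23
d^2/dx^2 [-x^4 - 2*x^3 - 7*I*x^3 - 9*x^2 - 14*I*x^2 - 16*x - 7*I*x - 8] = -12*x^2 - x*(12 + 42*I) - 18 - 28*I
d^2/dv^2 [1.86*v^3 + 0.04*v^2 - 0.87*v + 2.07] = 11.16*v + 0.08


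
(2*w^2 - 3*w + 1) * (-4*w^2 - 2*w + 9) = -8*w^4 + 8*w^3 + 20*w^2 - 29*w + 9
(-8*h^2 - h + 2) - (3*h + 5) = -8*h^2 - 4*h - 3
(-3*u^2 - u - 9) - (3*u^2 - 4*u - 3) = -6*u^2 + 3*u - 6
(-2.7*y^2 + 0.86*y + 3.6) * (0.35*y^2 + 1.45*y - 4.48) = -0.945*y^4 - 3.614*y^3 + 14.603*y^2 + 1.3672*y - 16.128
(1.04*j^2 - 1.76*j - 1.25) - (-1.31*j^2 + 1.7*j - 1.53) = 2.35*j^2 - 3.46*j + 0.28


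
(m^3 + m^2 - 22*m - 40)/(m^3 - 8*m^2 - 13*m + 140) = (m + 2)/(m - 7)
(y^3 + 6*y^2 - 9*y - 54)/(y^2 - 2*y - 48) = (y^2 - 9)/(y - 8)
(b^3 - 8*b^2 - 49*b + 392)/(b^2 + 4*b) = (b^3 - 8*b^2 - 49*b + 392)/(b*(b + 4))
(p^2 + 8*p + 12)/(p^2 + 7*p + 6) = (p + 2)/(p + 1)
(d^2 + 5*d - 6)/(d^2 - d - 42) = (d - 1)/(d - 7)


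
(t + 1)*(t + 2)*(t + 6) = t^3 + 9*t^2 + 20*t + 12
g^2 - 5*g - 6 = (g - 6)*(g + 1)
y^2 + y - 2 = (y - 1)*(y + 2)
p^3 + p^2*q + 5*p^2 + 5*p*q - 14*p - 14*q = (p - 2)*(p + 7)*(p + q)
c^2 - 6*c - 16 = (c - 8)*(c + 2)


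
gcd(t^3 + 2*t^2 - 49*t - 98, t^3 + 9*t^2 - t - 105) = t + 7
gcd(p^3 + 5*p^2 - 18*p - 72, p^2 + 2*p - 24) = p^2 + 2*p - 24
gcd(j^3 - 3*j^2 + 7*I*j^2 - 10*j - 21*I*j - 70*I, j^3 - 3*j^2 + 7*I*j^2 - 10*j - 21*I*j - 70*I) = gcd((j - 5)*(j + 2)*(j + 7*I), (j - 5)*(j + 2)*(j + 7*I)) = j^3 + j^2*(-3 + 7*I) + j*(-10 - 21*I) - 70*I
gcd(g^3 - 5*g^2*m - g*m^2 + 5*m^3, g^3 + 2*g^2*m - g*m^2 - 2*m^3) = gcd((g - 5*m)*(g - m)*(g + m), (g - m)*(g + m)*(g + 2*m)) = g^2 - m^2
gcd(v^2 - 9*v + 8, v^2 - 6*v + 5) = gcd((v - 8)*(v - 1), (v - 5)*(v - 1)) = v - 1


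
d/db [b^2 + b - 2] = 2*b + 1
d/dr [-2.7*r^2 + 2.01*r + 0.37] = 2.01 - 5.4*r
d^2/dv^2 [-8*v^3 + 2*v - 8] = -48*v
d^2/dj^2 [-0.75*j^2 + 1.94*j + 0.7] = -1.50000000000000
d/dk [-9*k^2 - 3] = -18*k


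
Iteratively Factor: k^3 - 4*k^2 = (k - 4)*(k^2) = k*(k - 4)*(k)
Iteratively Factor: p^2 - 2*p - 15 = (p - 5)*(p + 3)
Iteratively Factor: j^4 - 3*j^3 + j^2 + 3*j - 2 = (j + 1)*(j^3 - 4*j^2 + 5*j - 2) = (j - 1)*(j + 1)*(j^2 - 3*j + 2) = (j - 2)*(j - 1)*(j + 1)*(j - 1)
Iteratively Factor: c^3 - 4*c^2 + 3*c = (c - 3)*(c^2 - c) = (c - 3)*(c - 1)*(c)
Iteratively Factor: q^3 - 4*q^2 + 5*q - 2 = (q - 1)*(q^2 - 3*q + 2) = (q - 2)*(q - 1)*(q - 1)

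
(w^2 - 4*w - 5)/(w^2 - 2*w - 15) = (w + 1)/(w + 3)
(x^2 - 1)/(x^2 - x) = (x + 1)/x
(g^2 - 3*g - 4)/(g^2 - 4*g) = (g + 1)/g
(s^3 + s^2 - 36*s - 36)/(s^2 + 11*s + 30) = (s^2 - 5*s - 6)/(s + 5)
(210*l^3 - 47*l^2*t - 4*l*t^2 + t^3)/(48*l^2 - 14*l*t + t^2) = (-35*l^2 + 2*l*t + t^2)/(-8*l + t)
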